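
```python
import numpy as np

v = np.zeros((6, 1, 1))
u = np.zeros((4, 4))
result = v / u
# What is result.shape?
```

(6, 4, 4)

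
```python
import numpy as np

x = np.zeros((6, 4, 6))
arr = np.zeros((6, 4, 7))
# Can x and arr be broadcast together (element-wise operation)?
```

No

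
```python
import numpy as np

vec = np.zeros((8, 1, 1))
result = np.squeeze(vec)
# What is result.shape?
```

(8,)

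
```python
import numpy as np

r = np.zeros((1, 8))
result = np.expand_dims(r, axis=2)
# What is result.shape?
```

(1, 8, 1)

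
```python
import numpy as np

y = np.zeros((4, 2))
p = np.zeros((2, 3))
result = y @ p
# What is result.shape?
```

(4, 3)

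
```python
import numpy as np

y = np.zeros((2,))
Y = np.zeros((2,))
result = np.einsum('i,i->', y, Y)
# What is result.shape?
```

()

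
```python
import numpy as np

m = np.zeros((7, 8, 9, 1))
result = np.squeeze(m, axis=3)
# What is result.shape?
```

(7, 8, 9)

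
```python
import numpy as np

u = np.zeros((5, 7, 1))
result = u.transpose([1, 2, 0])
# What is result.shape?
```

(7, 1, 5)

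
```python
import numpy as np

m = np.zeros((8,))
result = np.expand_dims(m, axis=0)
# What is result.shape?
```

(1, 8)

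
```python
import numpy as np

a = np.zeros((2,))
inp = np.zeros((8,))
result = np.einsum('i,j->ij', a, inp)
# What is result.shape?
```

(2, 8)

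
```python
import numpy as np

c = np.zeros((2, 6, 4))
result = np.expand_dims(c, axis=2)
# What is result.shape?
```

(2, 6, 1, 4)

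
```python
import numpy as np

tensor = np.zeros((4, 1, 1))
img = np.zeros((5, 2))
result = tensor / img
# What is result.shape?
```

(4, 5, 2)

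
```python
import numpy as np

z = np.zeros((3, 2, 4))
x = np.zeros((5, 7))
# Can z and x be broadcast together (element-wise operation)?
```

No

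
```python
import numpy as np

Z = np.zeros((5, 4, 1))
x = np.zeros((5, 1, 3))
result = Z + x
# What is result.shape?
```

(5, 4, 3)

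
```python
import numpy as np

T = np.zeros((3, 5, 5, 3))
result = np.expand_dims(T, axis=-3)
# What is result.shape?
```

(3, 5, 1, 5, 3)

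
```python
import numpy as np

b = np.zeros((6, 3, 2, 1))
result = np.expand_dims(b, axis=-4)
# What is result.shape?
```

(6, 1, 3, 2, 1)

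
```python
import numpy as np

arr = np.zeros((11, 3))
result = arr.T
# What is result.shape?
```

(3, 11)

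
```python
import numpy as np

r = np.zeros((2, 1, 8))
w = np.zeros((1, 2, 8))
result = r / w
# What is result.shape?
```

(2, 2, 8)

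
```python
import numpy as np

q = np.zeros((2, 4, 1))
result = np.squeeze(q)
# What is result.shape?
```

(2, 4)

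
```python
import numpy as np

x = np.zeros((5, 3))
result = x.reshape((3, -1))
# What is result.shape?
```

(3, 5)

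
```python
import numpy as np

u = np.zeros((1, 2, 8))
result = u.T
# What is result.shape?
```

(8, 2, 1)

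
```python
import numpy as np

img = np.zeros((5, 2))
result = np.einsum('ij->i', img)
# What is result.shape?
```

(5,)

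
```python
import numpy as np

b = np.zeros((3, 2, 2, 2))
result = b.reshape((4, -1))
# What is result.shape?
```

(4, 6)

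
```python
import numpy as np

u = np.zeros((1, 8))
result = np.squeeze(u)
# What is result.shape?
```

(8,)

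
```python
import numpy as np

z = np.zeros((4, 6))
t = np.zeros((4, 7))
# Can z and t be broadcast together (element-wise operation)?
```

No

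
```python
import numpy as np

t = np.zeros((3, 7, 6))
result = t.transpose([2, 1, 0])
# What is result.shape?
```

(6, 7, 3)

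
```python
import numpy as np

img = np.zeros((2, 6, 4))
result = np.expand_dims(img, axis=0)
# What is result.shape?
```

(1, 2, 6, 4)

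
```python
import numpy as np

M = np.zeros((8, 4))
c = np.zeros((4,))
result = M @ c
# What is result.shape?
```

(8,)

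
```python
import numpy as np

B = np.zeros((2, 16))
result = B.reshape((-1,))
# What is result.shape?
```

(32,)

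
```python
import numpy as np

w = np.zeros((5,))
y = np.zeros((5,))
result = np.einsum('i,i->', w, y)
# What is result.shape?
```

()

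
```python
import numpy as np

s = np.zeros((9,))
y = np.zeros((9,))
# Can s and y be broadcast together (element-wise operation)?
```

Yes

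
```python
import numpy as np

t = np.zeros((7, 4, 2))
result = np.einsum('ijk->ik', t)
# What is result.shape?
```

(7, 2)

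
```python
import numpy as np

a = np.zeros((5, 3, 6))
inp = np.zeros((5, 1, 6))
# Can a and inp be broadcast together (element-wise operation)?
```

Yes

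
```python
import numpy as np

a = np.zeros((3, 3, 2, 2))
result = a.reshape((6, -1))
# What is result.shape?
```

(6, 6)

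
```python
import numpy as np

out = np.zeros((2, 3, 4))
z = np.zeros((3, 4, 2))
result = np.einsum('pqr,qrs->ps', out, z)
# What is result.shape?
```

(2, 2)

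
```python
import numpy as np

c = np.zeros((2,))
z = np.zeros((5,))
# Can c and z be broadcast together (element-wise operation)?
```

No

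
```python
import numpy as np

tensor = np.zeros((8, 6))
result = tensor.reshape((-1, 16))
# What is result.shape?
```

(3, 16)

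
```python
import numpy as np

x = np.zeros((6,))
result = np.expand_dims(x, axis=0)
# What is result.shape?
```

(1, 6)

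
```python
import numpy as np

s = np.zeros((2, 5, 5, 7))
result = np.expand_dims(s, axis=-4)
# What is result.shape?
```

(2, 1, 5, 5, 7)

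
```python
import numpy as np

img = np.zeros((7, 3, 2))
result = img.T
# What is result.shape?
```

(2, 3, 7)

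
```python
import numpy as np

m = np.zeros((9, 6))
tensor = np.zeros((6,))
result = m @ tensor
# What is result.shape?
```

(9,)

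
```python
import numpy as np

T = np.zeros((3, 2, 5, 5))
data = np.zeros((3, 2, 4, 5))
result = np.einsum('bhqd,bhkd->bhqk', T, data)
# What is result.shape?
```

(3, 2, 5, 4)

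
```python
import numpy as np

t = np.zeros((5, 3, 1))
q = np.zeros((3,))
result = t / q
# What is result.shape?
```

(5, 3, 3)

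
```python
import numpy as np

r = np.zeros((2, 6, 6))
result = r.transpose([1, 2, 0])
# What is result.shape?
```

(6, 6, 2)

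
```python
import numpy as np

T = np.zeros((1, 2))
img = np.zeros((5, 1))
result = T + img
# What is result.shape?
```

(5, 2)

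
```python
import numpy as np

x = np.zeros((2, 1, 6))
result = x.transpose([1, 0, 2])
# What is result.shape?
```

(1, 2, 6)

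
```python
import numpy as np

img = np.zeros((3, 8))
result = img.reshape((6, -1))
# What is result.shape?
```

(6, 4)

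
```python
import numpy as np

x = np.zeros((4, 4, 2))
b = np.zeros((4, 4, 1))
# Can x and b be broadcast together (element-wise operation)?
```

Yes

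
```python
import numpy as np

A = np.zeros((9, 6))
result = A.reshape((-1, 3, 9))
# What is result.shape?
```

(2, 3, 9)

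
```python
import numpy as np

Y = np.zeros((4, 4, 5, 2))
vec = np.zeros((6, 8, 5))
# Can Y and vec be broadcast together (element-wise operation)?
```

No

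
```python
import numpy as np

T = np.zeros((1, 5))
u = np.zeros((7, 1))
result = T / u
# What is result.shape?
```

(7, 5)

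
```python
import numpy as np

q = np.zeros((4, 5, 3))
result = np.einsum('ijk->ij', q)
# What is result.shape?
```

(4, 5)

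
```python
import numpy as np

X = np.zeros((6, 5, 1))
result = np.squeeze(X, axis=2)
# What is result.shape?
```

(6, 5)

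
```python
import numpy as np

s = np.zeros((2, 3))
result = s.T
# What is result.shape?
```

(3, 2)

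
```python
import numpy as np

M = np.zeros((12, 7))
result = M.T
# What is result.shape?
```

(7, 12)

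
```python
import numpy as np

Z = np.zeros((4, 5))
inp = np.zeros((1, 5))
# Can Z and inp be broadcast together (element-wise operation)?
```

Yes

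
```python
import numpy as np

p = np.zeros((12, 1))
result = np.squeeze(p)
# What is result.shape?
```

(12,)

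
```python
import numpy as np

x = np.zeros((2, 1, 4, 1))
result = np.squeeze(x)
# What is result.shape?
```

(2, 4)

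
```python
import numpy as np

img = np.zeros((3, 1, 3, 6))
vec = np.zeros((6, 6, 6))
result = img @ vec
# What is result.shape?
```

(3, 6, 3, 6)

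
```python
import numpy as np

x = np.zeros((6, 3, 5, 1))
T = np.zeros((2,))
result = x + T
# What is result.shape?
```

(6, 3, 5, 2)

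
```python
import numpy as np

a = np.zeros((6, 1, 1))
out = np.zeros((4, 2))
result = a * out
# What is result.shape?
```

(6, 4, 2)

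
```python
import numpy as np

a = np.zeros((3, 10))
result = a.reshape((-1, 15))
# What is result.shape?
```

(2, 15)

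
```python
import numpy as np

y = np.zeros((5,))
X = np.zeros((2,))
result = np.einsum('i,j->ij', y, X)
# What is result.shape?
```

(5, 2)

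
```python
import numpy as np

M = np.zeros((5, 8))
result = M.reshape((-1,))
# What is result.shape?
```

(40,)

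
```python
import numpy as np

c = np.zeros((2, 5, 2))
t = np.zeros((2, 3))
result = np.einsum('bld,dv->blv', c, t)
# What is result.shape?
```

(2, 5, 3)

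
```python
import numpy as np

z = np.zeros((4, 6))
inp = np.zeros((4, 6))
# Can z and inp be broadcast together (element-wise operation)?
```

Yes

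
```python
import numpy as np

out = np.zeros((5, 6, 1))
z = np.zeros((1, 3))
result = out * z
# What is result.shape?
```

(5, 6, 3)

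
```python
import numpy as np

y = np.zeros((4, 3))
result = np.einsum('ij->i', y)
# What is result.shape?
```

(4,)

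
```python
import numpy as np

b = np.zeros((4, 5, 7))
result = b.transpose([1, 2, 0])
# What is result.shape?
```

(5, 7, 4)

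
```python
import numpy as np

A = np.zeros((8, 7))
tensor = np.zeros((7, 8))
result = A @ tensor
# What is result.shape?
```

(8, 8)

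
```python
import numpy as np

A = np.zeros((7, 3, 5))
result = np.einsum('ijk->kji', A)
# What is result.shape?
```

(5, 3, 7)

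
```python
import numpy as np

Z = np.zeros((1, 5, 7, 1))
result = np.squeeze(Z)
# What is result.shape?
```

(5, 7)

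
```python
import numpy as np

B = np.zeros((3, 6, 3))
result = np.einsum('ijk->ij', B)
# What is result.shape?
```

(3, 6)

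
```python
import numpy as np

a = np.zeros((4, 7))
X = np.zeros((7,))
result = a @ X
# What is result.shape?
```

(4,)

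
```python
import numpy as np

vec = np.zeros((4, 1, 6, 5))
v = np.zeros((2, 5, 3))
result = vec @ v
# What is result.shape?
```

(4, 2, 6, 3)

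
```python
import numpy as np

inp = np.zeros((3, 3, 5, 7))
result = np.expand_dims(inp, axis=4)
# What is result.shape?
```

(3, 3, 5, 7, 1)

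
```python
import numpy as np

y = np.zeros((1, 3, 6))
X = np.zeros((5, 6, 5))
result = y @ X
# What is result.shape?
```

(5, 3, 5)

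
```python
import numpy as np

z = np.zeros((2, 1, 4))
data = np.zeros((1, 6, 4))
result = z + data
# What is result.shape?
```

(2, 6, 4)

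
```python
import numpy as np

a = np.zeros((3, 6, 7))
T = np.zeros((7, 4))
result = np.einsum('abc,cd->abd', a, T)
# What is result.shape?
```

(3, 6, 4)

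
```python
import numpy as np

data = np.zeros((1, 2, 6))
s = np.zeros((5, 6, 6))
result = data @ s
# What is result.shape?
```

(5, 2, 6)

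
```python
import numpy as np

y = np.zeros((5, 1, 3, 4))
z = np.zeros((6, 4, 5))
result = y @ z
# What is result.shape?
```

(5, 6, 3, 5)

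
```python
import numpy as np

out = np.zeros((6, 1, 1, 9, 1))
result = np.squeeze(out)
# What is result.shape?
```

(6, 9)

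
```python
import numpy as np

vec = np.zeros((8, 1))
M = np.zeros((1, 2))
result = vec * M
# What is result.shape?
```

(8, 2)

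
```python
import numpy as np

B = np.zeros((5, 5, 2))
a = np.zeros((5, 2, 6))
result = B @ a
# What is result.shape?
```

(5, 5, 6)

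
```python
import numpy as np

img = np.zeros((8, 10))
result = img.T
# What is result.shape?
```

(10, 8)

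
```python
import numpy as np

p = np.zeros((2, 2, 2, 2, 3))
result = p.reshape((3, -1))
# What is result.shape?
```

(3, 16)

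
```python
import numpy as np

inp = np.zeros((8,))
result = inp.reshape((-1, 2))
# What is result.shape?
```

(4, 2)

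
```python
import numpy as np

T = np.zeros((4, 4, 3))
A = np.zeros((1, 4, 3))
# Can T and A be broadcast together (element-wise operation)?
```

Yes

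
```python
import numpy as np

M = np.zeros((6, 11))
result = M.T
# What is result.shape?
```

(11, 6)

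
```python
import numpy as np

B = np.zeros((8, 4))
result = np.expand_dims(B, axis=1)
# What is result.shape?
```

(8, 1, 4)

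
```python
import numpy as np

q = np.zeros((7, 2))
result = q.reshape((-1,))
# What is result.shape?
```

(14,)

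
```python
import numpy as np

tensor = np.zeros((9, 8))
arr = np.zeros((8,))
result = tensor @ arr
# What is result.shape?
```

(9,)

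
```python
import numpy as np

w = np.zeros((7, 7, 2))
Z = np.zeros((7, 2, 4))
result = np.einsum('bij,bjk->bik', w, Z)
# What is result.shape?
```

(7, 7, 4)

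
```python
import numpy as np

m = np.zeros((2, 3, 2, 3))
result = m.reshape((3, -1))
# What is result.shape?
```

(3, 12)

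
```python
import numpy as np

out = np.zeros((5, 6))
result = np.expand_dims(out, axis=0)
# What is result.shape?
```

(1, 5, 6)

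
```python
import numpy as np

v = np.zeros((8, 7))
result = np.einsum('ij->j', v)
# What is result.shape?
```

(7,)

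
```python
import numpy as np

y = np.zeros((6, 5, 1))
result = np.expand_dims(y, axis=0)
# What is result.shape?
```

(1, 6, 5, 1)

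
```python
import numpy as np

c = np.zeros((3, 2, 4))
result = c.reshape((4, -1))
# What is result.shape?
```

(4, 6)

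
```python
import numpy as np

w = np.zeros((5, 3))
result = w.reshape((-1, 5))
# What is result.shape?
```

(3, 5)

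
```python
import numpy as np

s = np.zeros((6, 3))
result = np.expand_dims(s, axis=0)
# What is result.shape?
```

(1, 6, 3)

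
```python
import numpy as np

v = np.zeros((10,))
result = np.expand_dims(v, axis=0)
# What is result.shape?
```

(1, 10)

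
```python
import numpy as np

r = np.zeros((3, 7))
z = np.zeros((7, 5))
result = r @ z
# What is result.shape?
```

(3, 5)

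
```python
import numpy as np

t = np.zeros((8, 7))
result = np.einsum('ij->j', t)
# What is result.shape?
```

(7,)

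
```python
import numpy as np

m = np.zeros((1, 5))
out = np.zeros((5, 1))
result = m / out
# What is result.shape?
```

(5, 5)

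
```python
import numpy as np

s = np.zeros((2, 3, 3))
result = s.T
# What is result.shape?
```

(3, 3, 2)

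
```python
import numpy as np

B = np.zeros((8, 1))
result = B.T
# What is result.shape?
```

(1, 8)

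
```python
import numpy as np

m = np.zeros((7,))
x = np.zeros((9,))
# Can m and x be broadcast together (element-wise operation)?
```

No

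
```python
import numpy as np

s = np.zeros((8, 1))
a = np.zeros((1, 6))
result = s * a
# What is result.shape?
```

(8, 6)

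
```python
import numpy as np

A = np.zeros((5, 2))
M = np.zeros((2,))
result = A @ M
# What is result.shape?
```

(5,)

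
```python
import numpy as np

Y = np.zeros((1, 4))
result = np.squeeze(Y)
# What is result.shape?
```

(4,)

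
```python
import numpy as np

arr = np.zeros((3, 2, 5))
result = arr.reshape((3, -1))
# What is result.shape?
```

(3, 10)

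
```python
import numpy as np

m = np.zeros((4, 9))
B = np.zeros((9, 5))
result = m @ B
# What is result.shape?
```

(4, 5)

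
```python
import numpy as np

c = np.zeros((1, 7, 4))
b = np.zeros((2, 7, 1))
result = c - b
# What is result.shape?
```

(2, 7, 4)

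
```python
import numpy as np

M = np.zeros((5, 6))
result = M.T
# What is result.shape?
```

(6, 5)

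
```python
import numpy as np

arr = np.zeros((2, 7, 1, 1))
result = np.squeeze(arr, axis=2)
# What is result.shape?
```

(2, 7, 1)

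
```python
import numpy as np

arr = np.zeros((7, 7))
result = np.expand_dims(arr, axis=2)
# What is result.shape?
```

(7, 7, 1)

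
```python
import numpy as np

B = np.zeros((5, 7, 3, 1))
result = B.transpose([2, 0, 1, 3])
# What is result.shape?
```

(3, 5, 7, 1)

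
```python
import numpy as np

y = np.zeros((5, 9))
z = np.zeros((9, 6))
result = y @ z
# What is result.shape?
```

(5, 6)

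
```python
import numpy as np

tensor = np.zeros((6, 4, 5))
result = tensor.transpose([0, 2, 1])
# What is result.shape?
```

(6, 5, 4)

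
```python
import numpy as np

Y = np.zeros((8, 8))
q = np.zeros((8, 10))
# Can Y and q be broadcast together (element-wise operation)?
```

No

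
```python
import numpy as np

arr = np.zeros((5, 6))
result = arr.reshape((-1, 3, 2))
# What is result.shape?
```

(5, 3, 2)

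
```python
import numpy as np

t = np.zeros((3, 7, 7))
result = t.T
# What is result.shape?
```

(7, 7, 3)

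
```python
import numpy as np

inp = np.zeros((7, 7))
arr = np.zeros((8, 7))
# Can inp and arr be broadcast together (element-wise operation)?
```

No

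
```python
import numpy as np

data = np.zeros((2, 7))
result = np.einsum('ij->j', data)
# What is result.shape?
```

(7,)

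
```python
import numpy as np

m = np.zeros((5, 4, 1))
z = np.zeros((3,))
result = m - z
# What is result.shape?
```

(5, 4, 3)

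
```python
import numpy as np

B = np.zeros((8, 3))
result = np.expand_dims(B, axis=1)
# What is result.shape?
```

(8, 1, 3)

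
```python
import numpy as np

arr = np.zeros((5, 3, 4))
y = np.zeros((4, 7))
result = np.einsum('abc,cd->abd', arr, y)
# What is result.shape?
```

(5, 3, 7)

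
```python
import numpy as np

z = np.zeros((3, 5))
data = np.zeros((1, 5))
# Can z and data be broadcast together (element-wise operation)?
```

Yes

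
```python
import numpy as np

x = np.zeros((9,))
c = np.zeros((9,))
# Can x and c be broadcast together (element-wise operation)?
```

Yes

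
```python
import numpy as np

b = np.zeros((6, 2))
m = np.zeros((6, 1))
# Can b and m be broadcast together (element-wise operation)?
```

Yes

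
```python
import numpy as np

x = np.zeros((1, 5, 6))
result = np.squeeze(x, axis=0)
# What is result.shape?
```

(5, 6)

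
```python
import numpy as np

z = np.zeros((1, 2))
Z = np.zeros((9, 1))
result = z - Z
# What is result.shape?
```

(9, 2)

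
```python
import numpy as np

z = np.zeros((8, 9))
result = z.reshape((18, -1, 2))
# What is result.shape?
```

(18, 2, 2)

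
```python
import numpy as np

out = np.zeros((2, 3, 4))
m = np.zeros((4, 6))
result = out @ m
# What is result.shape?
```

(2, 3, 6)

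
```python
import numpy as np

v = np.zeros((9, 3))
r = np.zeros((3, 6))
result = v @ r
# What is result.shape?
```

(9, 6)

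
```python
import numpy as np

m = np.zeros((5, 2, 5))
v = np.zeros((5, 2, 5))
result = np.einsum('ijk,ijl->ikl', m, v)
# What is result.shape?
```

(5, 5, 5)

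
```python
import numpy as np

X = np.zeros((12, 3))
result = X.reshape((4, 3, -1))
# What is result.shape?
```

(4, 3, 3)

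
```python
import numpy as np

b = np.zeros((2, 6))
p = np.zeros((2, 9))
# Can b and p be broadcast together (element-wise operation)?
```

No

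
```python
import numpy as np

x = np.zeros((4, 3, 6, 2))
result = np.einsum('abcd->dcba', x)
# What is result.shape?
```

(2, 6, 3, 4)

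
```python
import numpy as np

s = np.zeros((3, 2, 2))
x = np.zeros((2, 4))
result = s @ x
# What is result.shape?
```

(3, 2, 4)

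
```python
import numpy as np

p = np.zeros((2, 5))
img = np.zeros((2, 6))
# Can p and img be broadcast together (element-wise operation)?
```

No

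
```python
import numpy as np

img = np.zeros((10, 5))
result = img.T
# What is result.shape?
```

(5, 10)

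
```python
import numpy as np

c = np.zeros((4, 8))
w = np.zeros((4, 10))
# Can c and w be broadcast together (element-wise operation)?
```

No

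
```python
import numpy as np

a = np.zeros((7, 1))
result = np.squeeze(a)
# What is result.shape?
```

(7,)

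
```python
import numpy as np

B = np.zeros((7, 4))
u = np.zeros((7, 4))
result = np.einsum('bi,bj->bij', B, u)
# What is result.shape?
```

(7, 4, 4)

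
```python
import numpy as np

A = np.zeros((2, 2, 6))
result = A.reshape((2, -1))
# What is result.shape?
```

(2, 12)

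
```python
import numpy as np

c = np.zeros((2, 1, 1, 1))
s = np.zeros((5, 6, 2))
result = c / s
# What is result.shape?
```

(2, 5, 6, 2)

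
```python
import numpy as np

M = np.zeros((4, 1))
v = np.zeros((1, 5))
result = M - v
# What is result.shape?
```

(4, 5)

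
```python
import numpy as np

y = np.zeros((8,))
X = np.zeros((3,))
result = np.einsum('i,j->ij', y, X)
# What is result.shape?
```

(8, 3)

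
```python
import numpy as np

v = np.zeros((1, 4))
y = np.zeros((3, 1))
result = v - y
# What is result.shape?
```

(3, 4)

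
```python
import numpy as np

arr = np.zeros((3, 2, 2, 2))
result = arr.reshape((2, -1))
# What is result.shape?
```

(2, 12)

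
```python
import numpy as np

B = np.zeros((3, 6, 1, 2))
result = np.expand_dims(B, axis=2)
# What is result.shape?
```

(3, 6, 1, 1, 2)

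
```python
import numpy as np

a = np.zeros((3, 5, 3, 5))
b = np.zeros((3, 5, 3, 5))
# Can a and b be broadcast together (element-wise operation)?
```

Yes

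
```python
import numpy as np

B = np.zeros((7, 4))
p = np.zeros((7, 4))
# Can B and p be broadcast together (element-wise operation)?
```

Yes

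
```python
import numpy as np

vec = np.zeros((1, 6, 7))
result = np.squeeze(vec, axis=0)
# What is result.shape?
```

(6, 7)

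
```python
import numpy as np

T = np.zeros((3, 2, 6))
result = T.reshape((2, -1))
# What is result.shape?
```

(2, 18)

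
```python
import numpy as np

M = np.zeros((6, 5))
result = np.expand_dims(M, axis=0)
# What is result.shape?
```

(1, 6, 5)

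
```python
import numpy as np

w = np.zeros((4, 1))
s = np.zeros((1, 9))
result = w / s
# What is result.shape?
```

(4, 9)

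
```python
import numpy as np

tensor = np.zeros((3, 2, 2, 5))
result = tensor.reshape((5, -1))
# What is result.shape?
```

(5, 12)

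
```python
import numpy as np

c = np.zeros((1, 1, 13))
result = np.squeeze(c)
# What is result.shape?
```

(13,)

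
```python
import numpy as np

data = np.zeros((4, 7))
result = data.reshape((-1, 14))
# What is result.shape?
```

(2, 14)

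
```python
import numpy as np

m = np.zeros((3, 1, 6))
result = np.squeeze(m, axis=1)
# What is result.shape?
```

(3, 6)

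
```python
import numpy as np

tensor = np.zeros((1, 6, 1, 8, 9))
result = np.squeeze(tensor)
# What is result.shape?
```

(6, 8, 9)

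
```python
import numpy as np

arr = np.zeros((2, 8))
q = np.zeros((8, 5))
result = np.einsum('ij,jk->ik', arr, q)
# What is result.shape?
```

(2, 5)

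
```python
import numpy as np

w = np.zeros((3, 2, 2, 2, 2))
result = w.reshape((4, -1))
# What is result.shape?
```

(4, 12)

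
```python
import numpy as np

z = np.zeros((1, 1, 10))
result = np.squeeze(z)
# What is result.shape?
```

(10,)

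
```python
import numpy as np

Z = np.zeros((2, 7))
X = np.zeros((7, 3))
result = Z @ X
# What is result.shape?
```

(2, 3)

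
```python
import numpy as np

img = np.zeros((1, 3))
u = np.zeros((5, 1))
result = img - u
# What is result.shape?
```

(5, 3)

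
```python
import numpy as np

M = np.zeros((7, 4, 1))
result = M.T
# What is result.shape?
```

(1, 4, 7)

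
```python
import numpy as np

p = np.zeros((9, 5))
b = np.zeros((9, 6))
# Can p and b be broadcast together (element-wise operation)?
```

No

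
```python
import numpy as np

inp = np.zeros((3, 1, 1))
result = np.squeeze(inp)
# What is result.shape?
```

(3,)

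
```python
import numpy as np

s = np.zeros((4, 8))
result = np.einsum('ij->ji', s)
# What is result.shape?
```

(8, 4)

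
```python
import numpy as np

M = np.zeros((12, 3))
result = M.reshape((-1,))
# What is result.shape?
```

(36,)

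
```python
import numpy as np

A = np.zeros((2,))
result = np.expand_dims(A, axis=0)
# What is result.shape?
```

(1, 2)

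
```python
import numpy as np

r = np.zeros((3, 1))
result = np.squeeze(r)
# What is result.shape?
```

(3,)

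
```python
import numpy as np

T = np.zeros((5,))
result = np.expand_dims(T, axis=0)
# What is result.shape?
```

(1, 5)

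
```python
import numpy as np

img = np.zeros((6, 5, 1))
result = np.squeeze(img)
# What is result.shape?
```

(6, 5)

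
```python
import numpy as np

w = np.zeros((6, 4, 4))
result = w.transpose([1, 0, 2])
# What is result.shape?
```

(4, 6, 4)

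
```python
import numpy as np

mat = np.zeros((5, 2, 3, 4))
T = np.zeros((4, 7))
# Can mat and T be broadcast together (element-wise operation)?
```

No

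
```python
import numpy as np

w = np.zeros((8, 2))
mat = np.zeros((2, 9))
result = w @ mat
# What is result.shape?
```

(8, 9)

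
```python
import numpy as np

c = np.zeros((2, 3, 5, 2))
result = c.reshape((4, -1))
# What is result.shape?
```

(4, 15)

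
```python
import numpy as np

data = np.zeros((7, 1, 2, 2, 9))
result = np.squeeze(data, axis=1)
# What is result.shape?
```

(7, 2, 2, 9)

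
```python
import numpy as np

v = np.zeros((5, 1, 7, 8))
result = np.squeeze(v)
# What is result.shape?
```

(5, 7, 8)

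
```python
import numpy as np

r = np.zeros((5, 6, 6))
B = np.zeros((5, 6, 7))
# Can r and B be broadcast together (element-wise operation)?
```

No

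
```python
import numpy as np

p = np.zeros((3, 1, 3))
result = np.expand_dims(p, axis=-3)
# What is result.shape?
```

(3, 1, 1, 3)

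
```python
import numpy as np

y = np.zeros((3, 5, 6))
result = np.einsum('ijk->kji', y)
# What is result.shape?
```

(6, 5, 3)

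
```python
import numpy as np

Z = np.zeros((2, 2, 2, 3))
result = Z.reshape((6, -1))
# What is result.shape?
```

(6, 4)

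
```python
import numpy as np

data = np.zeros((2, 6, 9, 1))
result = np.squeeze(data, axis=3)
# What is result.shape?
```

(2, 6, 9)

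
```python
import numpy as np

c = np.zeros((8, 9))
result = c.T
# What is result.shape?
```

(9, 8)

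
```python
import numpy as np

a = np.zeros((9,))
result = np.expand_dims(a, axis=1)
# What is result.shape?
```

(9, 1)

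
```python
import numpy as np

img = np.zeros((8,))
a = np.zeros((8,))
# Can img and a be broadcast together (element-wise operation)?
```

Yes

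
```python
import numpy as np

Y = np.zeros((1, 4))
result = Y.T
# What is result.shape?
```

(4, 1)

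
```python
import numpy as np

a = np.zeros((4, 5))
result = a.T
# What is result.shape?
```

(5, 4)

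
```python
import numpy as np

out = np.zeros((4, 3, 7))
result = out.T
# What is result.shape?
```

(7, 3, 4)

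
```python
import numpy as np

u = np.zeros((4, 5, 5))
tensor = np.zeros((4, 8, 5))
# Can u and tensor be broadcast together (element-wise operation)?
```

No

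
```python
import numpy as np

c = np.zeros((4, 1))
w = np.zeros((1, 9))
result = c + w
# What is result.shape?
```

(4, 9)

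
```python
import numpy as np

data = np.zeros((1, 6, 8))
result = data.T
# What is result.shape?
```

(8, 6, 1)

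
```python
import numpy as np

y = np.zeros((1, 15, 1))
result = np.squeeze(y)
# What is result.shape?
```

(15,)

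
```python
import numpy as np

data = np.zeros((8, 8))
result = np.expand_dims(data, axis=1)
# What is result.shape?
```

(8, 1, 8)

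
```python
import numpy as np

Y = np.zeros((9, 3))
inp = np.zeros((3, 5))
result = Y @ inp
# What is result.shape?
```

(9, 5)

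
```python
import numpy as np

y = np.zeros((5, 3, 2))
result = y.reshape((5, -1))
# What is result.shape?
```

(5, 6)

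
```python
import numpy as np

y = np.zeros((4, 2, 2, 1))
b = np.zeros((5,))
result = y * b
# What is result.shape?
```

(4, 2, 2, 5)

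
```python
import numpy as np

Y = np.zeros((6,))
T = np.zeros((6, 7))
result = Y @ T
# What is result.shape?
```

(7,)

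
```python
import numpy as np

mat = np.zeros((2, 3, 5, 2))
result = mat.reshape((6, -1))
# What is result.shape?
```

(6, 10)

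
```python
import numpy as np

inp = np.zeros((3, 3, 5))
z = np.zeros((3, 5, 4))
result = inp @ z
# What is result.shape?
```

(3, 3, 4)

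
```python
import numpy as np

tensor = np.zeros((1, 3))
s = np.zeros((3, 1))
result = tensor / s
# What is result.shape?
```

(3, 3)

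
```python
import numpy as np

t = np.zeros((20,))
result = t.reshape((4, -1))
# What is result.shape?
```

(4, 5)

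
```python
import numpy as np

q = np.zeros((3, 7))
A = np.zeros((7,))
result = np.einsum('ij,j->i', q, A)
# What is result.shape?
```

(3,)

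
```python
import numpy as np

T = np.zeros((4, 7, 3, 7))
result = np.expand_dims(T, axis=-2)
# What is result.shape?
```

(4, 7, 3, 1, 7)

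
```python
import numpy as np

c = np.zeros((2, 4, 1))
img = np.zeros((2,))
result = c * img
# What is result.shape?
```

(2, 4, 2)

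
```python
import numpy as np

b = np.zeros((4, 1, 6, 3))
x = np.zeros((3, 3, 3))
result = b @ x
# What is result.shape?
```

(4, 3, 6, 3)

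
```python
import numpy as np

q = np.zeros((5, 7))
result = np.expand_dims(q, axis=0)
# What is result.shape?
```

(1, 5, 7)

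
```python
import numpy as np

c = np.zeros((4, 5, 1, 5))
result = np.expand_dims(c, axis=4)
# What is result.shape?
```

(4, 5, 1, 5, 1)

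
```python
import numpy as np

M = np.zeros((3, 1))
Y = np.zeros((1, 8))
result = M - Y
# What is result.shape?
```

(3, 8)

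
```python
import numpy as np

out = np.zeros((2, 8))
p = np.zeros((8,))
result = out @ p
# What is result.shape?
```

(2,)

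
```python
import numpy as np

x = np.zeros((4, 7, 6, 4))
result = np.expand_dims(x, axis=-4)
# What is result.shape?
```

(4, 1, 7, 6, 4)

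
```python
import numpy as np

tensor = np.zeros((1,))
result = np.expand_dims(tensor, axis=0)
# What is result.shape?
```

(1, 1)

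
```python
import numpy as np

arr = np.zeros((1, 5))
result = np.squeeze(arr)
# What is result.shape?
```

(5,)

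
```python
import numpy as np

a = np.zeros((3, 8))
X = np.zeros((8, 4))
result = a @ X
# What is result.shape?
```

(3, 4)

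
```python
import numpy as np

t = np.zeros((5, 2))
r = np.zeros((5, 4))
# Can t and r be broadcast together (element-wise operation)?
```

No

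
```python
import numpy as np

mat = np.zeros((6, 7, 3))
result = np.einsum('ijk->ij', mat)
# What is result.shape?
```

(6, 7)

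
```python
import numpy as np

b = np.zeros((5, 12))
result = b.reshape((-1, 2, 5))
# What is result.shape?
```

(6, 2, 5)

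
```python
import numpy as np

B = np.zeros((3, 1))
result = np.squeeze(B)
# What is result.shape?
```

(3,)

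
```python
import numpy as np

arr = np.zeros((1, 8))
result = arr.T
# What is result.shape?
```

(8, 1)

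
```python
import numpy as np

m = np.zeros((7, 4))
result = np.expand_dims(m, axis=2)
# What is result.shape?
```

(7, 4, 1)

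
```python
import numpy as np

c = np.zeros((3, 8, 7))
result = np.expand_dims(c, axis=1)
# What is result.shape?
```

(3, 1, 8, 7)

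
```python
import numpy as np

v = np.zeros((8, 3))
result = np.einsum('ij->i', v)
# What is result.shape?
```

(8,)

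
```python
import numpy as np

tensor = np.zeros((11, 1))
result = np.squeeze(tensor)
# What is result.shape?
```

(11,)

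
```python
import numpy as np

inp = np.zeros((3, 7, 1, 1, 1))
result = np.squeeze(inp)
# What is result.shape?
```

(3, 7)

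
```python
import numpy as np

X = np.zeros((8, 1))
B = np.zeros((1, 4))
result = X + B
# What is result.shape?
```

(8, 4)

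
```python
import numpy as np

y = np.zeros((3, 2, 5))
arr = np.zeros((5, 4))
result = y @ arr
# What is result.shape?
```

(3, 2, 4)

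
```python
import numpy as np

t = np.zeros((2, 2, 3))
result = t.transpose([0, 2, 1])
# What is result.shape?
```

(2, 3, 2)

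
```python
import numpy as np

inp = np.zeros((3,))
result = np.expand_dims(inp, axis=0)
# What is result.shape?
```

(1, 3)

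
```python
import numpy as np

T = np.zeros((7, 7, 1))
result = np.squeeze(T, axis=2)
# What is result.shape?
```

(7, 7)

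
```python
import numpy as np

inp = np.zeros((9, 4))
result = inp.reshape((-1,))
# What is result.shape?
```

(36,)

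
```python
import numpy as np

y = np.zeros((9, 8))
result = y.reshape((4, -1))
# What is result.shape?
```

(4, 18)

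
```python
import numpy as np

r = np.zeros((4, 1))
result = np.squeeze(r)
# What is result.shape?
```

(4,)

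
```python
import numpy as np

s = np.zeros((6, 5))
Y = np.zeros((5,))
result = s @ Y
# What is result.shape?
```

(6,)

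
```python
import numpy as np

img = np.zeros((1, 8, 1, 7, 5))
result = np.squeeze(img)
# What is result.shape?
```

(8, 7, 5)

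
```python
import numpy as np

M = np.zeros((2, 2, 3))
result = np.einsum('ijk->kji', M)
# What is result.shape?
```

(3, 2, 2)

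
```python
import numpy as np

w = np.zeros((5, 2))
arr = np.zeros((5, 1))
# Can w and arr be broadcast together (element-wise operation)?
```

Yes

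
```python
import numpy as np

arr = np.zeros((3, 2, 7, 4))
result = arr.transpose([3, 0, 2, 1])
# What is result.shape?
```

(4, 3, 7, 2)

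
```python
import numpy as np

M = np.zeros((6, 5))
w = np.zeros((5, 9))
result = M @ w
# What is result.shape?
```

(6, 9)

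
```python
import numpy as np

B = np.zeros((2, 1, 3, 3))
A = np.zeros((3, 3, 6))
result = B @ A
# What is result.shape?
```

(2, 3, 3, 6)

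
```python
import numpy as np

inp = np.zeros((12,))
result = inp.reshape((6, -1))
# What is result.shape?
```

(6, 2)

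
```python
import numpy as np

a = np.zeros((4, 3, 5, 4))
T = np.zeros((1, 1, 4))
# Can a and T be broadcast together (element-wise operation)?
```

Yes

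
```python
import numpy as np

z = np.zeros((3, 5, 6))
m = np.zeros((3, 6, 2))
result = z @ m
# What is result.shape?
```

(3, 5, 2)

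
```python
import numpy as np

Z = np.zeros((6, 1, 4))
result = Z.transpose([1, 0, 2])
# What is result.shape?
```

(1, 6, 4)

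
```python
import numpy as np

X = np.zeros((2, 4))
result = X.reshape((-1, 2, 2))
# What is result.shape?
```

(2, 2, 2)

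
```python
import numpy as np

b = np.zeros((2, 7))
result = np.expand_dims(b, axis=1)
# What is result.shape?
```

(2, 1, 7)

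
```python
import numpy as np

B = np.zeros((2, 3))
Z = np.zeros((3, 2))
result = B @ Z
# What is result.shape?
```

(2, 2)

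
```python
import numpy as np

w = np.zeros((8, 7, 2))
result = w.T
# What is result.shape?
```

(2, 7, 8)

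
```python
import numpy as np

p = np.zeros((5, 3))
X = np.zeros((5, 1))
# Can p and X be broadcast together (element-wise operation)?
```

Yes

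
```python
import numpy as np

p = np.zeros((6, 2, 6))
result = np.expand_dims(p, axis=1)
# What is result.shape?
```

(6, 1, 2, 6)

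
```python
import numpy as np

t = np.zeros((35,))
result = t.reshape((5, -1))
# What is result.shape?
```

(5, 7)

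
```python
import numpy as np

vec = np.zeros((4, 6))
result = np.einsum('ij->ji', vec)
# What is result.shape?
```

(6, 4)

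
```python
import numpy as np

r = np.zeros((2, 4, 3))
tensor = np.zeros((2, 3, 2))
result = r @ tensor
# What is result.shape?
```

(2, 4, 2)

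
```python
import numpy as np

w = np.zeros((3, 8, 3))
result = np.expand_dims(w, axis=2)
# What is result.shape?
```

(3, 8, 1, 3)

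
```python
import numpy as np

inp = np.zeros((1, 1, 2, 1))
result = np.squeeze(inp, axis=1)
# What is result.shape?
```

(1, 2, 1)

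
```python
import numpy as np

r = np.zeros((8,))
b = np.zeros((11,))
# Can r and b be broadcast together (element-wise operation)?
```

No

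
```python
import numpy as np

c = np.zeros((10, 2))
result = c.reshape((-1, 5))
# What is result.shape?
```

(4, 5)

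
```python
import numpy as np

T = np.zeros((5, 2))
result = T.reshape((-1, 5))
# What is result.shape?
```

(2, 5)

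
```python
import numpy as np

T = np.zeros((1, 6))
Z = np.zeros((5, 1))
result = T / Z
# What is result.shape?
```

(5, 6)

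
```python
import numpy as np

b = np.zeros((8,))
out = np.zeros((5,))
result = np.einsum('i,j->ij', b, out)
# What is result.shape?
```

(8, 5)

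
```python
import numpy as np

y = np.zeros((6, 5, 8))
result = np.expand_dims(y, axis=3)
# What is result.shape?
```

(6, 5, 8, 1)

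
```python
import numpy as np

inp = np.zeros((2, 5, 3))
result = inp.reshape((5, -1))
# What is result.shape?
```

(5, 6)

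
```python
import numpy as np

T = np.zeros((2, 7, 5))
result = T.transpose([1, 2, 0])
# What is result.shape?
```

(7, 5, 2)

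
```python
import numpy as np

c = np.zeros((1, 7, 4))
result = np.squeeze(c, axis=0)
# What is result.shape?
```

(7, 4)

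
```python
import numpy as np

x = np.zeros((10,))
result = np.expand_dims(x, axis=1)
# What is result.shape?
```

(10, 1)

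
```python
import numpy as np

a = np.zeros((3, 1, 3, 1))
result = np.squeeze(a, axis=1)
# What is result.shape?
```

(3, 3, 1)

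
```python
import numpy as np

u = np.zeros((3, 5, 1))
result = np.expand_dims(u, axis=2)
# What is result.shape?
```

(3, 5, 1, 1)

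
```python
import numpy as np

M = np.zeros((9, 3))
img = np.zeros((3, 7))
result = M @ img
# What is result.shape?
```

(9, 7)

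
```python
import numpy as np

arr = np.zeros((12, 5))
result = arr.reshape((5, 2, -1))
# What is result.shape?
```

(5, 2, 6)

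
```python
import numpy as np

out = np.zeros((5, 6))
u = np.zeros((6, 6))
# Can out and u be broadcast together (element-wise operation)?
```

No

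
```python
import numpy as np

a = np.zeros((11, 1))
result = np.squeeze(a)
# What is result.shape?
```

(11,)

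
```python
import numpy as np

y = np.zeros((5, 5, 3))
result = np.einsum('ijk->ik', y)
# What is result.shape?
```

(5, 3)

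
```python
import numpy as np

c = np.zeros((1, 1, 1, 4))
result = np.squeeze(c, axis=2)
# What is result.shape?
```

(1, 1, 4)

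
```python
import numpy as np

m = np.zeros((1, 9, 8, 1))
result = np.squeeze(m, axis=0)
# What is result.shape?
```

(9, 8, 1)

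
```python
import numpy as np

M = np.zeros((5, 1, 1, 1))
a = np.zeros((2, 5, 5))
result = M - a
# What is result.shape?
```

(5, 2, 5, 5)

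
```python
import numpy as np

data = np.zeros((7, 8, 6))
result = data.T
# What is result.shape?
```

(6, 8, 7)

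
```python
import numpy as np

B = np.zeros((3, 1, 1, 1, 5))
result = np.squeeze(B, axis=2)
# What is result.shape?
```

(3, 1, 1, 5)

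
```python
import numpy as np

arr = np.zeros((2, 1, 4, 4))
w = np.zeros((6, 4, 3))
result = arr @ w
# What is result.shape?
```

(2, 6, 4, 3)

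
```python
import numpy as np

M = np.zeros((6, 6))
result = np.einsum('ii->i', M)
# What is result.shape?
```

(6,)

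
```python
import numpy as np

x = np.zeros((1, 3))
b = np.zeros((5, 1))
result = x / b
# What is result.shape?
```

(5, 3)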